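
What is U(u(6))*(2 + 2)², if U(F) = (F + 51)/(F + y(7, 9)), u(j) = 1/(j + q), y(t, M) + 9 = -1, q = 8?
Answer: -11440/139 ≈ -82.302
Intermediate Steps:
y(t, M) = -10 (y(t, M) = -9 - 1 = -10)
u(j) = 1/(8 + j) (u(j) = 1/(j + 8) = 1/(8 + j))
U(F) = (51 + F)/(-10 + F) (U(F) = (F + 51)/(F - 10) = (51 + F)/(-10 + F))
U(u(6))*(2 + 2)² = ((51 + 1/(8 + 6))/(-10 + 1/(8 + 6)))*(2 + 2)² = ((51 + 1/14)/(-10 + 1/14))*4² = ((51 + 1/14)/(-10 + 1/14))*16 = ((715/14)/(-139/14))*16 = -14/139*715/14*16 = -715/139*16 = -11440/139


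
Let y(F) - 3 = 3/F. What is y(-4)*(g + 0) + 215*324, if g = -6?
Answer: 139293/2 ≈ 69647.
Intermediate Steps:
y(F) = 3 + 3/F
y(-4)*(g + 0) + 215*324 = (3 + 3/(-4))*(-6 + 0) + 215*324 = (3 + 3*(-1/4))*(-6) + 69660 = (3 - 3/4)*(-6) + 69660 = (9/4)*(-6) + 69660 = -27/2 + 69660 = 139293/2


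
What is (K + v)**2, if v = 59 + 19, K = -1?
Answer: 5929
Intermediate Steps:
v = 78
(K + v)**2 = (-1 + 78)**2 = 77**2 = 5929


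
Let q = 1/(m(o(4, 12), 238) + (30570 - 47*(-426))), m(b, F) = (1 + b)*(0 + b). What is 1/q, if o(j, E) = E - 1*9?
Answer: 50604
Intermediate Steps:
o(j, E) = -9 + E (o(j, E) = E - 9 = -9 + E)
m(b, F) = b*(1 + b) (m(b, F) = (1 + b)*b = b*(1 + b))
q = 1/50604 (q = 1/((-9 + 12)*(1 + (-9 + 12)) + (30570 - 47*(-426))) = 1/(3*(1 + 3) + (30570 + 20022)) = 1/(3*4 + 50592) = 1/(12 + 50592) = 1/50604 ≈ 1.9761e-5)
1/q = 1/(1/50604) = 50604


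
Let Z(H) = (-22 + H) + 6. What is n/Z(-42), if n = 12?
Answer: -6/29 ≈ -0.20690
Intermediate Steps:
Z(H) = -16 + H
n/Z(-42) = 12/(-16 - 42) = 12/(-58) = -1/58*12 = -6/29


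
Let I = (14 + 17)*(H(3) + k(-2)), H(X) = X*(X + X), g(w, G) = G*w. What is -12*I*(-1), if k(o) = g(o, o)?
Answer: 8184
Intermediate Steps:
k(o) = o² (k(o) = o*o = o²)
H(X) = 2*X² (H(X) = X*(2*X) = 2*X²)
I = 682 (I = (14 + 17)*(2*3² + (-2)²) = 31*(2*9 + 4) = 31*(18 + 4) = 31*22 = 682)
-12*I*(-1) = -12*682*(-1) = -8184*(-1) = 8184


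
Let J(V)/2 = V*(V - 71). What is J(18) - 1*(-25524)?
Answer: 23616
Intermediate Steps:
J(V) = 2*V*(-71 + V) (J(V) = 2*(V*(V - 71)) = 2*(V*(-71 + V)) = 2*V*(-71 + V))
J(18) - 1*(-25524) = 2*18*(-71 + 18) - 1*(-25524) = 2*18*(-53) + 25524 = -1908 + 25524 = 23616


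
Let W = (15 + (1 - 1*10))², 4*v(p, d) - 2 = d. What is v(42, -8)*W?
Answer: -54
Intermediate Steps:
v(p, d) = ½ + d/4
W = 36 (W = (15 + (1 - 10))² = (15 - 9)² = 6² = 36)
v(42, -8)*W = (½ + (¼)*(-8))*36 = (½ - 2)*36 = -3/2*36 = -54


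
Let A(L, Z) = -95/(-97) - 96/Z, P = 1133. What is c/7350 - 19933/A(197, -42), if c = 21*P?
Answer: -4734565589/775950 ≈ -6101.6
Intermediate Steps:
c = 23793 (c = 21*1133 = 23793)
A(L, Z) = 95/97 - 96/Z (A(L, Z) = -95*(-1/97) - 96/Z = 95/97 - 96/Z)
c/7350 - 19933/A(197, -42) = 23793/7350 - 19933/(95/97 - 96/(-42)) = 23793*(1/7350) - 19933/(95/97 - 96*(-1/42)) = 1133/350 - 19933/(95/97 + 16/7) = 1133/350 - 19933/2217/679 = 1133/350 - 19933*679/2217 = 1133/350 - 13534507/2217 = -4734565589/775950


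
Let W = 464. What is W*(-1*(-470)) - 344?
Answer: 217736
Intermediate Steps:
W*(-1*(-470)) - 344 = 464*(-1*(-470)) - 344 = 464*470 - 344 = 218080 - 344 = 217736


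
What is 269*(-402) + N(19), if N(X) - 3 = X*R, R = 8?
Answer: -107983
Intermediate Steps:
N(X) = 3 + 8*X (N(X) = 3 + X*8 = 3 + 8*X)
269*(-402) + N(19) = 269*(-402) + (3 + 8*19) = -108138 + (3 + 152) = -108138 + 155 = -107983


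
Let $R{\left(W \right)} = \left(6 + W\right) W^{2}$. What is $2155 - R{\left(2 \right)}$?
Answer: $2123$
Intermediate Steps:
$R{\left(W \right)} = W^{2} \left(6 + W\right)$
$2155 - R{\left(2 \right)} = 2155 - 2^{2} \left(6 + 2\right) = 2155 - 4 \cdot 8 = 2155 - 32 = 2123$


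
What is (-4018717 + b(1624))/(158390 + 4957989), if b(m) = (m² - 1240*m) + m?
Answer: -3393477/5116379 ≈ -0.66326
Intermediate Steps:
b(m) = m² - 1239*m
(-4018717 + b(1624))/(158390 + 4957989) = (-4018717 + 1624*(-1239 + 1624))/(158390 + 4957989) = (-4018717 + 1624*385)/5116379 = (-4018717 + 625240)*(1/5116379) = -3393477*1/5116379 = -3393477/5116379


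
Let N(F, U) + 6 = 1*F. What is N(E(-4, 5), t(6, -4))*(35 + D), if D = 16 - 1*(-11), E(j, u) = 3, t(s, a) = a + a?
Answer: -186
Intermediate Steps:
t(s, a) = 2*a
N(F, U) = -6 + F (N(F, U) = -6 + 1*F = -6 + F)
D = 27 (D = 16 + 11 = 27)
N(E(-4, 5), t(6, -4))*(35 + D) = (-6 + 3)*(35 + 27) = -3*62 = -186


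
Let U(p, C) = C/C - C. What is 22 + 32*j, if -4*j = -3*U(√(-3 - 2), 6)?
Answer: -98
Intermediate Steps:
U(p, C) = 1 - C
j = -15/4 (j = -(-3)*(1 - 1*6)/4 = -(-3)*(1 - 6)/4 = -(-3)*(-5)/4 = -¼*15 = -15/4 ≈ -3.7500)
22 + 32*j = 22 + 32*(-15/4) = 22 - 120 = -98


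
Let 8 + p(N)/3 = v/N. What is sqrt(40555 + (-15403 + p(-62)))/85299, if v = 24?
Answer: 2*sqrt(670747)/881423 ≈ 0.0018583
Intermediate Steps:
p(N) = -24 + 72/N (p(N) = -24 + 3*(24/N) = -24 + 72/N)
sqrt(40555 + (-15403 + p(-62)))/85299 = sqrt(40555 + (-15403 + (-24 + 72/(-62))))/85299 = sqrt(40555 + (-15403 + (-24 + 72*(-1/62))))*(1/85299) = sqrt(40555 + (-15403 + (-24 - 36/31)))*(1/85299) = sqrt(40555 + (-15403 - 780/31))*(1/85299) = sqrt(40555 - 478273/31)*(1/85299) = sqrt(778932/31)*(1/85299) = (6*sqrt(670747)/31)*(1/85299) = 2*sqrt(670747)/881423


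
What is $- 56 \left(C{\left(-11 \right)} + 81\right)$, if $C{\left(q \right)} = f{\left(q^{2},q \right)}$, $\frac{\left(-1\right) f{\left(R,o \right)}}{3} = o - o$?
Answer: $-4536$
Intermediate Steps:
$f{\left(R,o \right)} = 0$ ($f{\left(R,o \right)} = - 3 \left(o - o\right) = \left(-3\right) 0 = 0$)
$C{\left(q \right)} = 0$
$- 56 \left(C{\left(-11 \right)} + 81\right) = - 56 \left(0 + 81\right) = \left(-56\right) 81 = -4536$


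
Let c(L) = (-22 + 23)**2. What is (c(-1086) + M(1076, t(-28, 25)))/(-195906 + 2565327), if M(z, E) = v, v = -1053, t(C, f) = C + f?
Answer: -1052/2369421 ≈ -0.00044399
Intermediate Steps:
c(L) = 1 (c(L) = 1**2 = 1)
M(z, E) = -1053
(c(-1086) + M(1076, t(-28, 25)))/(-195906 + 2565327) = (1 - 1053)/(-195906 + 2565327) = -1052/2369421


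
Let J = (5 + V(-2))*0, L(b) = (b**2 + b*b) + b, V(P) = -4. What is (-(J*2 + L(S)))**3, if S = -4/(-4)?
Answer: -27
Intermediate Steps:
S = 1 (S = -4*(-1/4) = 1)
L(b) = b + 2*b**2 (L(b) = (b**2 + b**2) + b = 2*b**2 + b = b + 2*b**2)
J = 0 (J = (5 - 4)*0 = 1*0 = 0)
(-(J*2 + L(S)))**3 = (-(0*2 + 1*(1 + 2*1)))**3 = (-(0 + 1*(1 + 2)))**3 = (-(0 + 1*3))**3 = (-(0 + 3))**3 = (-1*3)**3 = (-3)**3 = -27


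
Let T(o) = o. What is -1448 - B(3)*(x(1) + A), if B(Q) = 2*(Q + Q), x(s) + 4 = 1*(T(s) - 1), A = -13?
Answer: -1244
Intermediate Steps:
x(s) = -5 + s (x(s) = -4 + 1*(s - 1) = -4 + 1*(-1 + s) = -4 + (-1 + s) = -5 + s)
B(Q) = 4*Q (B(Q) = 2*(2*Q) = 4*Q)
-1448 - B(3)*(x(1) + A) = -1448 - 4*3*((-5 + 1) - 13) = -1448 - 12*(-4 - 13) = -1448 - 12*(-17) = -1448 - 1*(-204) = -1448 + 204 = -1244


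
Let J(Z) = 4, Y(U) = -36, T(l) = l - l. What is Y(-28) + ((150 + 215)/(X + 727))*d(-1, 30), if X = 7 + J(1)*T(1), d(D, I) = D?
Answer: -26789/734 ≈ -36.497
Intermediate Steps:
T(l) = 0
X = 7 (X = 7 + 4*0 = 7 + 0 = 7)
Y(-28) + ((150 + 215)/(X + 727))*d(-1, 30) = -36 + ((150 + 215)/(7 + 727))*(-1) = -36 + (365/734)*(-1) = -36 - 365/734 = -26789/734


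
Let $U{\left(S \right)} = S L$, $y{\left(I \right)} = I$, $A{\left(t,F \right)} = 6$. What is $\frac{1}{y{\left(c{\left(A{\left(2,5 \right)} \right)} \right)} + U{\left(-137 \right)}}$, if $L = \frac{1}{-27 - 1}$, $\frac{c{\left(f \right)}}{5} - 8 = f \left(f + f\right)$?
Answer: $\frac{28}{11337} \approx 0.0024698$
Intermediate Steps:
$c{\left(f \right)} = 40 + 10 f^{2}$ ($c{\left(f \right)} = 40 + 5 f \left(f + f\right) = 40 + 5 f 2 f = 40 + 5 \cdot 2 f^{2} = 40 + 10 f^{2}$)
$L = - \frac{1}{28}$ ($L = \frac{1}{-28} = - \frac{1}{28} \approx -0.035714$)
$U{\left(S \right)} = - \frac{S}{28}$ ($U{\left(S \right)} = S \left(- \frac{1}{28}\right) = - \frac{S}{28}$)
$\frac{1}{y{\left(c{\left(A{\left(2,5 \right)} \right)} \right)} + U{\left(-137 \right)}} = \frac{1}{\left(40 + 10 \cdot 6^{2}\right) - - \frac{137}{28}} = \frac{1}{\left(40 + 10 \cdot 36\right) + \frac{137}{28}} = \frac{1}{\left(40 + 360\right) + \frac{137}{28}} = \frac{1}{400 + \frac{137}{28}} = \frac{1}{\frac{11337}{28}} = \frac{28}{11337}$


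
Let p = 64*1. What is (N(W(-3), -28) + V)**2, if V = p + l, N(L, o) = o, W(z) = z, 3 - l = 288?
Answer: 62001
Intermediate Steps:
l = -285 (l = 3 - 1*288 = 3 - 288 = -285)
p = 64
V = -221 (V = 64 - 285 = -221)
(N(W(-3), -28) + V)**2 = (-28 - 221)**2 = (-249)**2 = 62001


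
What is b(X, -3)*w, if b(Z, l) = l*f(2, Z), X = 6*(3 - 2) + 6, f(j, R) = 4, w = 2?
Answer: -24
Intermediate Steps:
X = 12 (X = 6*1 + 6 = 6 + 6 = 12)
b(Z, l) = 4*l (b(Z, l) = l*4 = 4*l)
b(X, -3)*w = (4*(-3))*2 = -12*2 = -24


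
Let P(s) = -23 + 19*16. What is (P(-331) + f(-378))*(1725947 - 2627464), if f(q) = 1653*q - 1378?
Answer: 564287437327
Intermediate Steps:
P(s) = 281 (P(s) = -23 + 304 = 281)
f(q) = -1378 + 1653*q
(P(-331) + f(-378))*(1725947 - 2627464) = (281 + (-1378 + 1653*(-378)))*(1725947 - 2627464) = (281 + (-1378 - 624834))*(-901517) = (281 - 626212)*(-901517) = -625931*(-901517) = 564287437327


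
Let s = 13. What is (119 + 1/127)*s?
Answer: 196482/127 ≈ 1547.1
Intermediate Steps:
(119 + 1/127)*s = (119 + 1/127)*13 = (15114/127)*13 = 196482/127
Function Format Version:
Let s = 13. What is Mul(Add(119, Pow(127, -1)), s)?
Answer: Rational(196482, 127) ≈ 1547.1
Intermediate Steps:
Mul(Add(119, Pow(127, -1)), s) = Mul(Add(119, Pow(127, -1)), 13) = Mul(Add(119, Rational(1, 127)), 13) = Mul(Rational(15114, 127), 13) = Rational(196482, 127)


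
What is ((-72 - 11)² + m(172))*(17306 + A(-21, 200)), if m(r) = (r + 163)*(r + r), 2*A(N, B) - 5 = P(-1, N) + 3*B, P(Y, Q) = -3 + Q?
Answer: 4298085897/2 ≈ 2.1490e+9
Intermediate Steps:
A(N, B) = 1 + N/2 + 3*B/2 (A(N, B) = 5/2 + ((-3 + N) + 3*B)/2 = 5/2 + (-3 + N + 3*B)/2 = 5/2 + (-3/2 + N/2 + 3*B/2) = 1 + N/2 + 3*B/2)
m(r) = 2*r*(163 + r) (m(r) = (163 + r)*(2*r) = 2*r*(163 + r))
((-72 - 11)² + m(172))*(17306 + A(-21, 200)) = ((-72 - 11)² + 2*172*(163 + 172))*(17306 + (1 + (½)*(-21) + (3/2)*200)) = ((-83)² + 2*172*335)*(17306 + (1 - 21/2 + 300)) = (6889 + 115240)*(17306 + 581/2) = 122129*(35193/2) = 4298085897/2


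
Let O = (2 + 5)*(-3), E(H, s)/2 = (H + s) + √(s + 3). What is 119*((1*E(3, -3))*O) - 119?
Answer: -119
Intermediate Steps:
E(H, s) = 2*H + 2*s + 2*√(3 + s) (E(H, s) = 2*((H + s) + √(s + 3)) = 2*((H + s) + √(3 + s)) = 2*(H + s + √(3 + s)) = 2*H + 2*s + 2*√(3 + s))
O = -21 (O = 7*(-3) = -21)
119*((1*E(3, -3))*O) - 119 = 119*((1*(2*3 + 2*(-3) + 2*√(3 - 3)))*(-21)) - 119 = 119*((1*(6 - 6 + 2*√0))*(-21)) - 119 = 119*((1*(6 - 6 + 2*0))*(-21)) - 119 = 119*((1*(6 - 6 + 0))*(-21)) - 119 = 119*((1*0)*(-21)) - 119 = 119*(0*(-21)) - 119 = 119*0 - 119 = 0 - 119 = -119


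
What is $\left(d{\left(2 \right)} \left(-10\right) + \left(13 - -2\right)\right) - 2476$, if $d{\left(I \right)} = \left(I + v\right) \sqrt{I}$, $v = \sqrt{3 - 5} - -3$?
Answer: $-2461 - 50 \sqrt{2} - 20 i \approx -2531.7 - 20.0 i$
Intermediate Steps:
$v = 3 + i \sqrt{2}$ ($v = \sqrt{-2} + 3 = i \sqrt{2} + 3 = 3 + i \sqrt{2} \approx 3.0 + 1.4142 i$)
$d{\left(I \right)} = \sqrt{I} \left(3 + I + i \sqrt{2}\right)$ ($d{\left(I \right)} = \left(I + \left(3 + i \sqrt{2}\right)\right) \sqrt{I} = \left(3 + I + i \sqrt{2}\right) \sqrt{I} = \sqrt{I} \left(3 + I + i \sqrt{2}\right)$)
$\left(d{\left(2 \right)} \left(-10\right) + \left(13 - -2\right)\right) - 2476 = \left(\sqrt{2} \left(3 + 2 + i \sqrt{2}\right) \left(-10\right) + \left(13 - -2\right)\right) - 2476 = \left(\sqrt{2} \left(5 + i \sqrt{2}\right) \left(-10\right) + \left(13 + 2\right)\right) - 2476 = \left(- 10 \sqrt{2} \left(5 + i \sqrt{2}\right) + 15\right) - 2476 = \left(15 - 10 \sqrt{2} \left(5 + i \sqrt{2}\right)\right) - 2476 = -2461 - 10 \sqrt{2} \left(5 + i \sqrt{2}\right)$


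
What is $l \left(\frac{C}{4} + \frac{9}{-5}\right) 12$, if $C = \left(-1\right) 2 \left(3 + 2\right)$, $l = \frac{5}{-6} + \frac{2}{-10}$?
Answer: $\frac{1333}{25} \approx 53.32$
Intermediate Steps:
$l = - \frac{31}{30}$ ($l = 5 \left(- \frac{1}{6}\right) + 2 \left(- \frac{1}{10}\right) = - \frac{5}{6} - \frac{1}{5} = - \frac{31}{30} \approx -1.0333$)
$C = -10$ ($C = \left(-2\right) 5 = -10$)
$l \left(\frac{C}{4} + \frac{9}{-5}\right) 12 = - \frac{31 \left(- \frac{10}{4} + \frac{9}{-5}\right)}{30} \cdot 12 = - \frac{31 \left(\left(-10\right) \frac{1}{4} + 9 \left(- \frac{1}{5}\right)\right)}{30} \cdot 12 = - \frac{31 \left(- \frac{5}{2} - \frac{9}{5}\right)}{30} \cdot 12 = \left(- \frac{31}{30}\right) \left(- \frac{43}{10}\right) 12 = \frac{1333}{300} \cdot 12 = \frac{1333}{25}$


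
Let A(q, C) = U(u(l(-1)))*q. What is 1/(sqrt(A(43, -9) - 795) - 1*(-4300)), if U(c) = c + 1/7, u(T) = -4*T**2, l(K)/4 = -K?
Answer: 15050/64727393 - 27*I*sqrt(238)/129454786 ≈ 0.00023251 - 3.2176e-6*I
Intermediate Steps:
l(K) = -4*K (l(K) = 4*(-K) = -4*K)
U(c) = 1/7 + c (U(c) = c + 1/7 = 1/7 + c)
A(q, C) = -447*q/7 (A(q, C) = (1/7 - 4*(-4*(-1))**2)*q = (1/7 - 4*4**2)*q = (1/7 - 4*16)*q = (1/7 - 64)*q = -447*q/7)
1/(sqrt(A(43, -9) - 795) - 1*(-4300)) = 1/(sqrt(-447/7*43 - 795) - 1*(-4300)) = 1/(sqrt(-19221/7 - 795) + 4300) = 1/(sqrt(-24786/7) + 4300) = 1/(27*I*sqrt(238)/7 + 4300) = 1/(4300 + 27*I*sqrt(238)/7)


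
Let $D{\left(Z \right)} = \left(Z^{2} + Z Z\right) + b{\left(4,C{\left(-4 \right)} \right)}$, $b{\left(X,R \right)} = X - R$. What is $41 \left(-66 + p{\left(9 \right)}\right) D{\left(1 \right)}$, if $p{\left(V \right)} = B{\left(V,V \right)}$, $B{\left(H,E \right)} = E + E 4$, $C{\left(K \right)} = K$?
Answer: $-8610$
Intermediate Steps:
$B{\left(H,E \right)} = 5 E$ ($B{\left(H,E \right)} = E + 4 E = 5 E$)
$p{\left(V \right)} = 5 V$
$D{\left(Z \right)} = 8 + 2 Z^{2}$ ($D{\left(Z \right)} = \left(Z^{2} + Z Z\right) + \left(4 - -4\right) = \left(Z^{2} + Z^{2}\right) + \left(4 + 4\right) = 2 Z^{2} + 8 = 8 + 2 Z^{2}$)
$41 \left(-66 + p{\left(9 \right)}\right) D{\left(1 \right)} = 41 \left(-66 + 5 \cdot 9\right) \left(8 + 2 \cdot 1^{2}\right) = 41 \left(-66 + 45\right) \left(8 + 2 \cdot 1\right) = 41 \left(-21\right) \left(8 + 2\right) = \left(-861\right) 10 = -8610$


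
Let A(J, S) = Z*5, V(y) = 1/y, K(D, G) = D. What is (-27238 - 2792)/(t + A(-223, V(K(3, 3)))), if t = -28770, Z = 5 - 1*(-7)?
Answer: 91/87 ≈ 1.0460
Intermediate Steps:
Z = 12 (Z = 5 + 7 = 12)
A(J, S) = 60 (A(J, S) = 12*5 = 60)
(-27238 - 2792)/(t + A(-223, V(K(3, 3)))) = (-27238 - 2792)/(-28770 + 60) = -30030/(-28710) = -30030*(-1/28710) = 91/87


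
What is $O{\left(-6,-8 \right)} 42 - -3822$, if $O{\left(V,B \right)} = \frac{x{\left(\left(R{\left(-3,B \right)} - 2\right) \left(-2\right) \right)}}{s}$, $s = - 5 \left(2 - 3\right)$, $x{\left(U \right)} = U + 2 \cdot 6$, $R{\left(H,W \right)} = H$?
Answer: $\frac{20034}{5} \approx 4006.8$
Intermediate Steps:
$x{\left(U \right)} = 12 + U$ ($x{\left(U \right)} = U + 12 = 12 + U$)
$s = 5$ ($s = \left(-5\right) \left(-1\right) = 5$)
$O{\left(V,B \right)} = \frac{22}{5}$ ($O{\left(V,B \right)} = \frac{12 + \left(-3 - 2\right) \left(-2\right)}{5} = \left(12 - -10\right) \frac{1}{5} = \left(12 + 10\right) \frac{1}{5} = 22 \cdot \frac{1}{5} = \frac{22}{5}$)
$O{\left(-6,-8 \right)} 42 - -3822 = \frac{22}{5} \cdot 42 - -3822 = \frac{924}{5} + 3822 = \frac{20034}{5}$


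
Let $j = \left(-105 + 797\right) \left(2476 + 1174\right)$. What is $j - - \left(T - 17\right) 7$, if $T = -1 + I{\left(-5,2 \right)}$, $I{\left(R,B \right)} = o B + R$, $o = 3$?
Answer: $2525681$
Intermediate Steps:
$I{\left(R,B \right)} = R + 3 B$ ($I{\left(R,B \right)} = 3 B + R = R + 3 B$)
$T = 0$ ($T = -1 + \left(-5 + 3 \cdot 2\right) = -1 + \left(-5 + 6\right) = -1 + 1 = 0$)
$j = 2525800$ ($j = 692 \cdot 3650 = 2525800$)
$j - - \left(T - 17\right) 7 = 2525800 - - \left(0 - 17\right) 7 = 2525800 - - \left(-17\right) 7 = 2525800 - \left(-1\right) \left(-119\right) = 2525800 - 119 = 2525681$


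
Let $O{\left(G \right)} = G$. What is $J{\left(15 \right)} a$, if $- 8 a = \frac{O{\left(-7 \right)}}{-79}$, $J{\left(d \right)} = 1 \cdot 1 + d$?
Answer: $- \frac{14}{79} \approx -0.17722$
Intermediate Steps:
$J{\left(d \right)} = 1 + d$
$a = - \frac{7}{632}$ ($a = - \frac{\left(-7\right) \frac{1}{-79}}{8} = - \frac{\left(-7\right) \left(- \frac{1}{79}\right)}{8} = \left(- \frac{1}{8}\right) \frac{7}{79} = - \frac{7}{632} \approx -0.011076$)
$J{\left(15 \right)} a = \left(1 + 15\right) \left(- \frac{7}{632}\right) = 16 \left(- \frac{7}{632}\right) = - \frac{14}{79}$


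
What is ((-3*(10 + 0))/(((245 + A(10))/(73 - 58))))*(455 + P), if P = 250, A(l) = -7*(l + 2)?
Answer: -317250/161 ≈ -1970.5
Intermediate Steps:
A(l) = -14 - 7*l (A(l) = -7*(2 + l) = -14 - 7*l)
((-3*(10 + 0))/(((245 + A(10))/(73 - 58))))*(455 + P) = ((-3*(10 + 0))/(((245 + (-14 - 7*10))/(73 - 58))))*(455 + 250) = ((-3*10)/(((245 + (-14 - 70))/15)))*705 = -30*15/(245 - 84)*705 = -30/(161*(1/15))*705 = -30/161/15*705 = -30*15/161*705 = -450/161*705 = -317250/161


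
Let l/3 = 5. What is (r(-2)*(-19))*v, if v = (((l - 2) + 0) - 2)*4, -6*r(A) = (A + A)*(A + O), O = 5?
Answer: -1672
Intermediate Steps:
l = 15 (l = 3*5 = 15)
r(A) = -A*(5 + A)/3 (r(A) = -(A + A)*(A + 5)/6 = -2*A*(5 + A)/6 = -A*(5 + A)/3)
v = 44 (v = (((15 - 2) + 0) - 2)*4 = ((13 + 0) - 2)*4 = (13 - 2)*4 = 11*4 = 44)
(r(-2)*(-19))*v = (-⅓*(-2)*(5 - 2)*(-19))*44 = (-⅓*(-2)*3*(-19))*44 = (2*(-19))*44 = -38*44 = -1672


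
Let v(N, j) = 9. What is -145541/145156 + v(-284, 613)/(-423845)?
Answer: -5608011959/5593058620 ≈ -1.0027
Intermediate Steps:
-145541/145156 + v(-284, 613)/(-423845) = -145541/145156 + 9/(-423845) = -145541*1/145156 + 9*(-1/423845) = -13231/13196 - 9/423845 = -5608011959/5593058620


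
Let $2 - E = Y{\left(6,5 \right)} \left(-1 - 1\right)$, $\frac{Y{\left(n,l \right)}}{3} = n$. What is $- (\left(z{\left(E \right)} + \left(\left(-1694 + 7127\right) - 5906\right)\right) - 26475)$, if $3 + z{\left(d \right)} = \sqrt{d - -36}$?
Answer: $26951 - \sqrt{74} \approx 26942.0$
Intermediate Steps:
$Y{\left(n,l \right)} = 3 n$
$E = 38$ ($E = 2 - 3 \cdot 6 \left(-1 - 1\right) = 2 - 18 \left(-2\right) = 2 - -36 = 2 + 36 = 38$)
$z{\left(d \right)} = -3 + \sqrt{36 + d}$ ($z{\left(d \right)} = -3 + \sqrt{d - -36} = -3 + \sqrt{d + 36} = -3 + \sqrt{36 + d}$)
$- (\left(z{\left(E \right)} + \left(\left(-1694 + 7127\right) - 5906\right)\right) - 26475) = - (\left(\left(-3 + \sqrt{36 + 38}\right) + \left(\left(-1694 + 7127\right) - 5906\right)\right) - 26475) = - (\left(\left(-3 + \sqrt{74}\right) + \left(5433 - 5906\right)\right) - 26475) = - (\left(\left(-3 + \sqrt{74}\right) - 473\right) - 26475) = - (\left(-476 + \sqrt{74}\right) - 26475) = - (-26951 + \sqrt{74}) = 26951 - \sqrt{74}$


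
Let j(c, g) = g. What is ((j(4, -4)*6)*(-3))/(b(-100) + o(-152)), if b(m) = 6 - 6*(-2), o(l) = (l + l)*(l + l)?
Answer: 36/46217 ≈ 0.00077893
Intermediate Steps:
o(l) = 4*l² (o(l) = (2*l)*(2*l) = 4*l²)
b(m) = 18 (b(m) = 6 + 12 = 18)
((j(4, -4)*6)*(-3))/(b(-100) + o(-152)) = (-4*6*(-3))/(18 + 4*(-152)²) = (-24*(-3))/(18 + 4*23104) = 72/(18 + 92416) = 72/92434 = (1/92434)*72 = 36/46217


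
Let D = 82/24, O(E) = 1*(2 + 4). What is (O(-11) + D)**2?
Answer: 12769/144 ≈ 88.674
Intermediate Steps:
O(E) = 6 (O(E) = 1*6 = 6)
D = 41/12 (D = 82*(1/24) = 41/12 ≈ 3.4167)
(O(-11) + D)**2 = (6 + 41/12)**2 = (113/12)**2 = 12769/144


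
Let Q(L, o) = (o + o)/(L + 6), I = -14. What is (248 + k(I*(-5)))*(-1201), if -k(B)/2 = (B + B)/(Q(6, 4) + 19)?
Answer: -16564192/59 ≈ -2.8075e+5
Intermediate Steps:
Q(L, o) = 2*o/(6 + L) (Q(L, o) = (2*o)/(6 + L) = 2*o/(6 + L))
k(B) = -12*B/59 (k(B) = -2*(B + B)/(2*4/(6 + 6) + 19) = -2*2*B/(2*4/12 + 19) = -2*2*B/(2*4*(1/12) + 19) = -2*2*B/(2/3 + 19) = -2*2*B/59/3 = -2*2*B*3/59 = -12*B/59)
(248 + k(I*(-5)))*(-1201) = (248 - (-168)*(-5)/59)*(-1201) = (248 - 12/59*70)*(-1201) = (248 - 840/59)*(-1201) = (13792/59)*(-1201) = -16564192/59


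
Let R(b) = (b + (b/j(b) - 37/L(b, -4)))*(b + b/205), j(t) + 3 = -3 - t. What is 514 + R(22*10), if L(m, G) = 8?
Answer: 221978289/4633 ≈ 47912.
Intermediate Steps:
j(t) = -6 - t (j(t) = -3 + (-3 - t) = -6 - t)
R(b) = 206*b*(-37/8 + b + b/(-6 - b))/205 (R(b) = (b + (b/(-6 - b) - 37/8))*(b + b/205) = (b + (-37/8 + b/(-6 - b)))*(206*b/205) = (-37/8 + b + b/(-6 - b))*(206*b/205) = 206*b*(-37/8 + b + b/(-6 - b))/205)
514 + R(22*10) = 514 + 103*(22*10)*(-222 + 3*(22*10) + 8*(22*10)**2)/(820*(6 + 22*10)) = 514 + (103/820)*220*(-222 + 3*220 + 8*220**2)/(6 + 220) = 514 + (103/820)*220*(-222 + 660 + 8*48400)/226 = 514 + (103/820)*220*(1/226)*(-222 + 660 + 387200) = 514 + (103/820)*220*(1/226)*387638 = 514 + 219596927/4633 = 221978289/4633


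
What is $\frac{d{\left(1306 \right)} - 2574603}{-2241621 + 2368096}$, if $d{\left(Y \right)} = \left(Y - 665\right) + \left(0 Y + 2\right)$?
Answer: $- \frac{514792}{25295} \approx -20.352$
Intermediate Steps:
$d{\left(Y \right)} = -663 + Y$ ($d{\left(Y \right)} = \left(-665 + Y\right) + \left(0 + 2\right) = \left(-665 + Y\right) + 2 = -663 + Y$)
$\frac{d{\left(1306 \right)} - 2574603}{-2241621 + 2368096} = \frac{\left(-663 + 1306\right) - 2574603}{-2241621 + 2368096} = \frac{643 - 2574603}{126475} = \left(-2573960\right) \frac{1}{126475} = - \frac{514792}{25295}$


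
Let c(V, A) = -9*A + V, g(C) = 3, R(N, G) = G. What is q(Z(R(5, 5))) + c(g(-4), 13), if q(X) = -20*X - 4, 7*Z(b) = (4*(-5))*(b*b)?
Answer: 9174/7 ≈ 1310.6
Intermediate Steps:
c(V, A) = V - 9*A
Z(b) = -20*b**2/7 (Z(b) = ((4*(-5))*(b*b))/7 = (-20*b**2)/7 = -20*b**2/7)
q(X) = -4 - 20*X
q(Z(R(5, 5))) + c(g(-4), 13) = (-4 - (-400)*5**2/7) + (3 - 9*13) = (-4 - (-400)*25/7) + (3 - 117) = (-4 - 20*(-500/7)) - 114 = (-4 + 10000/7) - 114 = 9972/7 - 114 = 9174/7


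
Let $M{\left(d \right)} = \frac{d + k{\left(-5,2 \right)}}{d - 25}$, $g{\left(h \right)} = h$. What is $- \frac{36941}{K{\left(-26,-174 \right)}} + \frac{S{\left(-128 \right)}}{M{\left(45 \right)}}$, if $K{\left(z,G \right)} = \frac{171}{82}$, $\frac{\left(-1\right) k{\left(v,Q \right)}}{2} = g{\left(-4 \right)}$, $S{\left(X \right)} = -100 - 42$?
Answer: $- \frac{161031226}{9063} \approx -17768.0$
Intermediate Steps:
$S{\left(X \right)} = -142$
$k{\left(v,Q \right)} = 8$ ($k{\left(v,Q \right)} = \left(-2\right) \left(-4\right) = 8$)
$K{\left(z,G \right)} = \frac{171}{82}$ ($K{\left(z,G \right)} = 171 \cdot \frac{1}{82} = \frac{171}{82}$)
$M{\left(d \right)} = \frac{8 + d}{-25 + d}$ ($M{\left(d \right)} = \frac{d + 8}{d - 25} = \frac{8 + d}{-25 + d}$)
$- \frac{36941}{K{\left(-26,-174 \right)}} + \frac{S{\left(-128 \right)}}{M{\left(45 \right)}} = - \frac{36941}{\frac{171}{82}} - \frac{142}{\frac{1}{-25 + 45} \left(8 + 45\right)} = \left(-36941\right) \frac{82}{171} - \frac{142}{\frac{1}{20} \cdot 53} = - \frac{3029162}{171} - \frac{142}{\frac{1}{20} \cdot 53} = - \frac{3029162}{171} - \frac{142}{\frac{53}{20}} = - \frac{3029162}{171} - \frac{2840}{53} = - \frac{161031226}{9063}$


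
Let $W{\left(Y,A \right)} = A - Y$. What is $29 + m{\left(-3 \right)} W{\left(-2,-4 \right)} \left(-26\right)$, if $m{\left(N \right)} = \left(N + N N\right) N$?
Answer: $-907$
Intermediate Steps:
$m{\left(N \right)} = N \left(N + N^{2}\right)$ ($m{\left(N \right)} = \left(N + N^{2}\right) N = N \left(N + N^{2}\right)$)
$29 + m{\left(-3 \right)} W{\left(-2,-4 \right)} \left(-26\right) = 29 + \left(-3\right)^{2} \left(1 - 3\right) \left(-4 - -2\right) \left(-26\right) = 29 + 9 \left(-2\right) \left(-4 + 2\right) \left(-26\right) = 29 + \left(-18\right) \left(-2\right) \left(-26\right) = 29 + 36 \left(-26\right) = 29 - 936 = -907$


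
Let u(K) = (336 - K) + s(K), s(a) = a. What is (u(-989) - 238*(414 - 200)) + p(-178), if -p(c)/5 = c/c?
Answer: -50601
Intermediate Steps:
p(c) = -5 (p(c) = -5*c/c = -5*1 = -5)
u(K) = 336 (u(K) = (336 - K) + K = 336)
(u(-989) - 238*(414 - 200)) + p(-178) = (336 - 238*(414 - 200)) - 5 = (336 - 238*214) - 5 = (336 - 50932) - 5 = -50596 - 5 = -50601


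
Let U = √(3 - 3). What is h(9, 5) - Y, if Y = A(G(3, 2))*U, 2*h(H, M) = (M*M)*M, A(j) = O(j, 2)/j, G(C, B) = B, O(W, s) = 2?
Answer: 125/2 ≈ 62.500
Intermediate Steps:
U = 0 (U = √0 = 0)
A(j) = 2/j
h(H, M) = M³/2 (h(H, M) = ((M*M)*M)/2 = (M²*M)/2 = M³/2)
Y = 0 (Y = (2/2)*0 = (2*(½))*0 = 1*0 = 0)
h(9, 5) - Y = (½)*5³ - 1*0 = (½)*125 + 0 = 125/2 + 0 = 125/2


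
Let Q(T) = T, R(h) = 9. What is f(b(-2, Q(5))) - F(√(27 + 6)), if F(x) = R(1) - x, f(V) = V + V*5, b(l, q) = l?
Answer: -21 + √33 ≈ -15.255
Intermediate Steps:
f(V) = 6*V (f(V) = V + 5*V = 6*V)
F(x) = 9 - x
f(b(-2, Q(5))) - F(√(27 + 6)) = 6*(-2) - (9 - √(27 + 6)) = -12 - (9 - √33) = -12 + (-9 + √33) = -21 + √33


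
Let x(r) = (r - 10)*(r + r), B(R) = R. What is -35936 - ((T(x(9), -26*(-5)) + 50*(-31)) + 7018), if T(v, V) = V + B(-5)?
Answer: -41529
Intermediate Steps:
x(r) = 2*r*(-10 + r) (x(r) = (-10 + r)*(2*r) = 2*r*(-10 + r))
T(v, V) = -5 + V (T(v, V) = V - 5 = -5 + V)
-35936 - ((T(x(9), -26*(-5)) + 50*(-31)) + 7018) = -35936 - (((-5 - 26*(-5)) + 50*(-31)) + 7018) = -35936 - (((-5 + 130) - 1550) + 7018) = -35936 - ((125 - 1550) + 7018) = -35936 - (-1425 + 7018) = -35936 - 1*5593 = -35936 - 5593 = -41529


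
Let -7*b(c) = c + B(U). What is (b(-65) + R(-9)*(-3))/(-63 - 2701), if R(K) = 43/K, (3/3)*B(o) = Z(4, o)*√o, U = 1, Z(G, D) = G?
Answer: -121/14511 ≈ -0.0083385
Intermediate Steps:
B(o) = 4*√o
b(c) = -4/7 - c/7 (b(c) = -(c + 4*√1)/7 = -(c + 4*1)/7 = -(c + 4)/7 = -(4 + c)/7 = -4/7 - c/7)
(b(-65) + R(-9)*(-3))/(-63 - 2701) = ((-4/7 - ⅐*(-65)) + (43/(-9))*(-3))/(-63 - 2701) = ((-4/7 + 65/7) + (43*(-⅑))*(-3))/(-2764) = (61/7 - 43/9*(-3))*(-1/2764) = (61/7 + 43/3)*(-1/2764) = (484/21)*(-1/2764) = -121/14511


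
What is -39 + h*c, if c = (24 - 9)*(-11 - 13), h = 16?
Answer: -5799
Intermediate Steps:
c = -360 (c = 15*(-24) = -360)
-39 + h*c = -39 + 16*(-360) = -39 - 5760 = -5799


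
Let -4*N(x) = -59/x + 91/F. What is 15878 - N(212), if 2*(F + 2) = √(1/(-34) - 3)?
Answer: 8706274371/548656 - 91*I*√3502/1294 ≈ 15868.0 - 4.1616*I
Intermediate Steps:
F = -2 + I*√3502/68 (F = -2 + √(1/(-34) - 3)/2 = -2 + √(-1/34 - 3)/2 = -2 + √(-103/34)/2 = -2 + (I*√3502/34)/2 = -2 + I*√3502/68 ≈ -2.0 + 0.87026*I)
N(x) = -91/(4*(-2 + I*√3502/68)) + 59/(4*x) (N(x) = -(-59/x + 91/(-2 + I*√3502/68))/4 = -91/(4*(-2 + I*√3502/68)) + 59/(4*x))
15878 - N(212) = 15878 - (8024 + 6188*212 - 59*I*√3502)/(4*212*(136 - I*√3502)) = 15878 - (8024 + 1311856 - 59*I*√3502)/(4*212*(136 - I*√3502)) = 15878 - (1319880 - 59*I*√3502)/(4*212*(136 - I*√3502)) = 15878 - (1319880 - 59*I*√3502)/(848*(136 - I*√3502))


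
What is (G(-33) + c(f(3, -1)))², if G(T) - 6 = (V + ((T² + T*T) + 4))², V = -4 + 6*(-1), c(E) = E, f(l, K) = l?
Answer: 22255683713649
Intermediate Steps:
V = -10 (V = -4 - 6 = -10)
G(T) = 6 + (-6 + 2*T²)² (G(T) = 6 + (-10 + ((T² + T*T) + 4))² = 6 + (-10 + ((T² + T²) + 4))² = 6 + (-10 + (2*T² + 4))² = 6 + (-10 + (4 + 2*T²))² = 6 + (-6 + 2*T²)²)
(G(-33) + c(f(3, -1)))² = ((6 + 4*(-3 + (-33)²)²) + 3)² = ((6 + 4*(-3 + 1089)²) + 3)² = ((6 + 4*1086²) + 3)² = ((6 + 4*1179396) + 3)² = ((6 + 4717584) + 3)² = (4717590 + 3)² = 4717593² = 22255683713649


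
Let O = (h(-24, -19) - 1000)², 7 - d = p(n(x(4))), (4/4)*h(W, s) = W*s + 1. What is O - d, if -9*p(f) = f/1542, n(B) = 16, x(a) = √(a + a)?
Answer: 2045908630/6939 ≈ 2.9484e+5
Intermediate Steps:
h(W, s) = 1 + W*s (h(W, s) = W*s + 1 = 1 + W*s)
x(a) = √2*√a (x(a) = √(2*a) = √2*√a)
p(f) = -f/13878 (p(f) = -f/(9*1542) = -f/13878)
d = 48581/6939 (d = 7 - (-1)*16/13878 = 7 - 1*(-8/6939) = 7 + 8/6939 = 48581/6939 ≈ 7.0012)
O = 294849 (O = ((1 - 24*(-19)) - 1000)² = ((1 + 456) - 1000)² = (457 - 1000)² = (-543)² = 294849)
O - d = 294849 - 1*48581/6939 = 294849 - 48581/6939 = 2045908630/6939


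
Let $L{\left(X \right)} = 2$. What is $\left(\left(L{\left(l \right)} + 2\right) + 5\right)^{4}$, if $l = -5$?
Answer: $6561$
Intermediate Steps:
$\left(\left(L{\left(l \right)} + 2\right) + 5\right)^{4} = \left(\left(2 + 2\right) + 5\right)^{4} = \left(4 + 5\right)^{4} = 9^{4} = 6561$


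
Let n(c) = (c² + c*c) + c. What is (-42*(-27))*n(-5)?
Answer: 51030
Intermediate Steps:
n(c) = c + 2*c² (n(c) = (c² + c²) + c = 2*c² + c = c + 2*c²)
(-42*(-27))*n(-5) = (-42*(-27))*(-5*(1 + 2*(-5))) = 1134*(-5*(1 - 10)) = 1134*(-5*(-9)) = 1134*45 = 51030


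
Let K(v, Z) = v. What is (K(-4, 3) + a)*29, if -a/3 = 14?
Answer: -1334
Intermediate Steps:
a = -42 (a = -3*14 = -42)
(K(-4, 3) + a)*29 = (-4 - 42)*29 = -46*29 = -1334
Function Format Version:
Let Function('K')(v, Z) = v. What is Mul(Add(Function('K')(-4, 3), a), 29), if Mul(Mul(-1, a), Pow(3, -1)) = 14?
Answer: -1334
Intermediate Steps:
a = -42 (a = Mul(-3, 14) = -42)
Mul(Add(Function('K')(-4, 3), a), 29) = Mul(Add(-4, -42), 29) = Mul(-46, 29) = -1334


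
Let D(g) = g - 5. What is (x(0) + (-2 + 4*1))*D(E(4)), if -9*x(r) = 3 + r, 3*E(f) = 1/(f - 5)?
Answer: -80/9 ≈ -8.8889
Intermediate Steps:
E(f) = 1/(3*(-5 + f)) (E(f) = 1/(3*(f - 5)) = 1/(3*(-5 + f)))
D(g) = -5 + g
x(r) = -⅓ - r/9 (x(r) = -(3 + r)/9 = -⅓ - r/9)
(x(0) + (-2 + 4*1))*D(E(4)) = ((-⅓ - ⅑*0) + (-2 + 4*1))*(-5 + 1/(3*(-5 + 4))) = ((-⅓ + 0) + (-2 + 4))*(-5 + (⅓)/(-1)) = (-⅓ + 2)*(-5 + (⅓)*(-1)) = 5*(-5 - ⅓)/3 = (5/3)*(-16/3) = -80/9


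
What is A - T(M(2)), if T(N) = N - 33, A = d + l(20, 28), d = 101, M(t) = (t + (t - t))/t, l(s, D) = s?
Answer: 153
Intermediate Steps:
M(t) = 1 (M(t) = (t + 0)/t = t/t = 1)
A = 121 (A = 101 + 20 = 121)
T(N) = -33 + N
A - T(M(2)) = 121 - (-33 + 1) = 121 - 1*(-32) = 121 + 32 = 153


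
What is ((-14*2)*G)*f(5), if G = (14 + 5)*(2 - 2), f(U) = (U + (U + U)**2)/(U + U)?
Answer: 0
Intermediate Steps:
f(U) = (U + 4*U**2)/(2*U) (f(U) = (U + (2*U)**2)/((2*U)) = (U + 4*U**2)*(1/(2*U)) = (U + 4*U**2)/(2*U))
G = 0 (G = 19*0 = 0)
((-14*2)*G)*f(5) = (-14*2*0)*(1/2 + 2*5) = (-28*0)*(1/2 + 10) = 0*(21/2) = 0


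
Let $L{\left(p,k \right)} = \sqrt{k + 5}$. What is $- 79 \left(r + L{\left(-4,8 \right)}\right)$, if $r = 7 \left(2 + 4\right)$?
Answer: $-3318 - 79 \sqrt{13} \approx -3602.8$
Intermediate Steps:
$L{\left(p,k \right)} = \sqrt{5 + k}$
$r = 42$ ($r = 7 \cdot 6 = 42$)
$- 79 \left(r + L{\left(-4,8 \right)}\right) = - 79 \left(42 + \sqrt{5 + 8}\right) = - 79 \left(42 + \sqrt{13}\right) = -3318 - 79 \sqrt{13}$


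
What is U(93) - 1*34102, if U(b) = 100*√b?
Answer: -34102 + 100*√93 ≈ -33138.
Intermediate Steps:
U(93) - 1*34102 = 100*√93 - 1*34102 = 100*√93 - 34102 = -34102 + 100*√93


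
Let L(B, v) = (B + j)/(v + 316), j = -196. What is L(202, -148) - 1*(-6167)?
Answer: 172677/28 ≈ 6167.0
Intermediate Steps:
L(B, v) = (-196 + B)/(316 + v) (L(B, v) = (B - 196)/(v + 316) = (-196 + B)/(316 + v))
L(202, -148) - 1*(-6167) = (-196 + 202)/(316 - 148) - 1*(-6167) = 6/168 + 6167 = (1/168)*6 + 6167 = 1/28 + 6167 = 172677/28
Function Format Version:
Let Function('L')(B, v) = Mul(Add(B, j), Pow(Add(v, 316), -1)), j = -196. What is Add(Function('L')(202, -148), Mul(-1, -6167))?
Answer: Rational(172677, 28) ≈ 6167.0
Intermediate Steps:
Function('L')(B, v) = Mul(Pow(Add(316, v), -1), Add(-196, B)) (Function('L')(B, v) = Mul(Add(B, -196), Pow(Add(v, 316), -1)) = Mul(Add(-196, B), Pow(Add(316, v), -1)) = Mul(Pow(Add(316, v), -1), Add(-196, B)))
Add(Function('L')(202, -148), Mul(-1, -6167)) = Add(Mul(Pow(Add(316, -148), -1), Add(-196, 202)), Mul(-1, -6167)) = Add(Mul(Pow(168, -1), 6), 6167) = Add(Mul(Rational(1, 168), 6), 6167) = Add(Rational(1, 28), 6167) = Rational(172677, 28)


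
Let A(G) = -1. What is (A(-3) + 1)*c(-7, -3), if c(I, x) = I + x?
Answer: 0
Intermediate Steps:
(A(-3) + 1)*c(-7, -3) = (-1 + 1)*(-7 - 3) = 0*(-10) = 0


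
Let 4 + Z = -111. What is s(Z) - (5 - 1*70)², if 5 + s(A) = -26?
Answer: -4256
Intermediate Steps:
Z = -115 (Z = -4 - 111 = -115)
s(A) = -31 (s(A) = -5 - 26 = -31)
s(Z) - (5 - 1*70)² = -31 - (5 - 1*70)² = -31 - (5 - 70)² = -31 - 1*(-65)² = -31 - 1*4225 = -31 - 4225 = -4256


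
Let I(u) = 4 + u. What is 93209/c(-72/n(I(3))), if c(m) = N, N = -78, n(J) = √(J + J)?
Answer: -93209/78 ≈ -1195.0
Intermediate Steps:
n(J) = √2*√J (n(J) = √(2*J) = √2*√J)
c(m) = -78
93209/c(-72/n(I(3))) = 93209/(-78) = 93209*(-1/78) = -93209/78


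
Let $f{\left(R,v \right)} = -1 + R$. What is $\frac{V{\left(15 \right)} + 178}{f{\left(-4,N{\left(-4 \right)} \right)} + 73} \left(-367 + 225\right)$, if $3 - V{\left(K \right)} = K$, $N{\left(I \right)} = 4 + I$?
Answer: $- \frac{5893}{17} \approx -346.65$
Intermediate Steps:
$V{\left(K \right)} = 3 - K$
$\frac{V{\left(15 \right)} + 178}{f{\left(-4,N{\left(-4 \right)} \right)} + 73} \left(-367 + 225\right) = \frac{\left(3 - 15\right) + 178}{\left(-1 - 4\right) + 73} \left(-367 + 225\right) = \frac{\left(3 - 15\right) + 178}{-5 + 73} \left(-142\right) = \frac{-12 + 178}{68} \left(-142\right) = 166 \cdot \frac{1}{68} \left(-142\right) = \frac{83}{34} \left(-142\right) = - \frac{5893}{17}$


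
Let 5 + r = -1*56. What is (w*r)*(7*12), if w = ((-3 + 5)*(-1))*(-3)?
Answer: -30744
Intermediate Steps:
w = 6 (w = (2*(-1))*(-3) = -2*(-3) = 6)
r = -61 (r = -5 - 1*56 = -5 - 56 = -61)
(w*r)*(7*12) = (6*(-61))*(7*12) = -366*84 = -30744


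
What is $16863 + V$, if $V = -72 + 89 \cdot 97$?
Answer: $25424$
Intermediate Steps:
$V = 8561$ ($V = -72 + 8633 = 8561$)
$16863 + V = 16863 + 8561 = 25424$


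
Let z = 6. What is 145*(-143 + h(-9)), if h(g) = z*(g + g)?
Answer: -36395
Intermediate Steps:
h(g) = 12*g (h(g) = 6*(g + g) = 6*(2*g) = 12*g)
145*(-143 + h(-9)) = 145*(-143 + 12*(-9)) = 145*(-143 - 108) = 145*(-251) = -36395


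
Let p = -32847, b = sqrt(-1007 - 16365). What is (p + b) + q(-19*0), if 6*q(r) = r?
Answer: -32847 + 2*I*sqrt(4343) ≈ -32847.0 + 131.8*I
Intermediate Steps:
q(r) = r/6
b = 2*I*sqrt(4343) (b = sqrt(-17372) = 2*I*sqrt(4343) ≈ 131.8*I)
(p + b) + q(-19*0) = (-32847 + 2*I*sqrt(4343)) + (-19*0)/6 = (-32847 + 2*I*sqrt(4343)) + (1/6)*0 = (-32847 + 2*I*sqrt(4343)) + 0 = -32847 + 2*I*sqrt(4343)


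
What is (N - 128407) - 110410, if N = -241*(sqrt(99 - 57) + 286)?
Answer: -307743 - 241*sqrt(42) ≈ -3.0931e+5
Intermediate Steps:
N = -68926 - 241*sqrt(42) (N = -241*(sqrt(42) + 286) = -241*(286 + sqrt(42)) = -68926 - 241*sqrt(42) ≈ -70488.)
(N - 128407) - 110410 = ((-68926 - 241*sqrt(42)) - 128407) - 110410 = (-197333 - 241*sqrt(42)) - 110410 = -307743 - 241*sqrt(42)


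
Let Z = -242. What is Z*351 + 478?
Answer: -84464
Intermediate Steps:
Z*351 + 478 = -242*351 + 478 = -84942 + 478 = -84464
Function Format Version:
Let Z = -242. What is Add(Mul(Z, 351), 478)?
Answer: -84464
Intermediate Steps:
Add(Mul(Z, 351), 478) = Add(Mul(-242, 351), 478) = Add(-84942, 478) = -84464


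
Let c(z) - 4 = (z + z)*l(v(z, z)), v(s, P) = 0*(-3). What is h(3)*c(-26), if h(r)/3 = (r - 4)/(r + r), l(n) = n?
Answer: -2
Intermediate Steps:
v(s, P) = 0
c(z) = 4 (c(z) = 4 + (z + z)*0 = 4 + (2*z)*0 = 4 + 0 = 4)
h(r) = 3*(-4 + r)/(2*r) (h(r) = 3*((r - 4)/(r + r)) = 3*((-4 + r)/((2*r))) = 3*((-4 + r)*(1/(2*r))) = 3*((-4 + r)/(2*r)) = 3*(-4 + r)/(2*r))
h(3)*c(-26) = (3/2 - 6/3)*4 = (3/2 - 6*1/3)*4 = (3/2 - 2)*4 = -1/2*4 = -2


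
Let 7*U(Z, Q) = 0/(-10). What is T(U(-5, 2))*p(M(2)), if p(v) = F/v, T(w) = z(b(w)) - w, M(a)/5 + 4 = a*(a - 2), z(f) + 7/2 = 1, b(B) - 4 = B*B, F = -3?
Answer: -3/8 ≈ -0.37500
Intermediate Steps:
b(B) = 4 + B² (b(B) = 4 + B*B = 4 + B²)
U(Z, Q) = 0 (U(Z, Q) = (0/(-10))/7 = (0*(-⅒))/7 = (⅐)*0 = 0)
z(f) = -5/2 (z(f) = -7/2 + 1 = -5/2)
M(a) = -20 + 5*a*(-2 + a) (M(a) = -20 + 5*(a*(a - 2)) = -20 + 5*(a*(-2 + a)) = -20 + 5*a*(-2 + a))
T(w) = -5/2 - w
p(v) = -3/v
T(U(-5, 2))*p(M(2)) = (-5/2 - 1*0)*(-3/(-20 - 10*2 + 5*2²)) = (-5/2 + 0)*(-3/(-20 - 20 + 5*4)) = -(-15)/(2*(-20 - 20 + 20)) = -(-15)/(2*(-20)) = -(-15)*(-1)/(2*20) = -5/2*3/20 = -3/8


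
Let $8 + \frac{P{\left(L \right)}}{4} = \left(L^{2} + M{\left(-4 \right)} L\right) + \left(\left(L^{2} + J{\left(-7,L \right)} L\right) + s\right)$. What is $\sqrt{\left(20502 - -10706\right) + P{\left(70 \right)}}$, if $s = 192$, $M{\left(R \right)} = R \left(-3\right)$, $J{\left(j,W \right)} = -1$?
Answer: $4 \sqrt{4639} \approx 272.44$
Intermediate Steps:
$M{\left(R \right)} = - 3 R$
$P{\left(L \right)} = 736 + 8 L^{2} + 44 L$ ($P{\left(L \right)} = -32 + 4 \left(\left(L^{2} + \left(-3\right) \left(-4\right) L\right) + \left(\left(L^{2} - L\right) + 192\right)\right) = -32 + 4 \left(\left(L^{2} + 12 L\right) + \left(192 + L^{2} - L\right)\right) = -32 + 4 \left(192 + 2 L^{2} + 11 L\right) = -32 + \left(768 + 8 L^{2} + 44 L\right) = 736 + 8 L^{2} + 44 L$)
$\sqrt{\left(20502 - -10706\right) + P{\left(70 \right)}} = \sqrt{\left(20502 - -10706\right) + \left(736 + 8 \cdot 70^{2} + 44 \cdot 70\right)} = \sqrt{\left(20502 + 10706\right) + \left(736 + 8 \cdot 4900 + 3080\right)} = \sqrt{31208 + \left(736 + 39200 + 3080\right)} = \sqrt{31208 + 43016} = \sqrt{74224} = 4 \sqrt{4639}$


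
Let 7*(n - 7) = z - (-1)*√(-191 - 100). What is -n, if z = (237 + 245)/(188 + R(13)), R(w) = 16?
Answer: -5239/714 - I*√291/7 ≈ -7.3375 - 2.437*I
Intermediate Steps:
z = 241/102 (z = (237 + 245)/(188 + 16) = 482/204 = 482*(1/204) = 241/102 ≈ 2.3627)
n = 5239/714 + I*√291/7 (n = 7 + (241/102 - (-1)*√(-191 - 100))/7 = 7 + (241/102 - (-1)*√(-291))/7 = 7 + (241/102 - (-1)*I*√291)/7 = 7 + (241/102 + I*√291)/7 = 7 + (241/714 + I*√291/7) = 5239/714 + I*√291/7 ≈ 7.3375 + 2.437*I)
-n = -(5239/714 + I*√291/7) = -5239/714 - I*√291/7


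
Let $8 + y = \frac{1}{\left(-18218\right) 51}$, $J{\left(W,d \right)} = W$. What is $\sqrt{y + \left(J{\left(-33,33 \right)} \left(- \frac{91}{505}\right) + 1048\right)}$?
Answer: $\frac{\sqrt{230268212061248120910}}{469204590} \approx 32.341$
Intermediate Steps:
$y = - \frac{7432945}{929118}$ ($y = -8 + \frac{1}{\left(-18218\right) 51} = -8 + \frac{1}{-929118} = -8 - \frac{1}{929118} = - \frac{7432945}{929118} \approx -8.0$)
$\sqrt{y + \left(J{\left(-33,33 \right)} \left(- \frac{91}{505}\right) + 1048\right)} = \sqrt{- \frac{7432945}{929118} + \left(- 33 \left(- \frac{91}{505}\right) + 1048\right)} = \sqrt{- \frac{7432945}{929118} + \left(- 33 \left(\left(-91\right) \frac{1}{505}\right) + 1048\right)} = \sqrt{- \frac{7432945}{929118} + \left(\left(-33\right) \left(- \frac{91}{505}\right) + 1048\right)} = \sqrt{- \frac{7432945}{929118} + \left(\frac{3003}{505} + 1048\right)} = \sqrt{- \frac{7432945}{929118} + \frac{532243}{505}} = \sqrt{\frac{490762914449}{469204590}} = \frac{\sqrt{230268212061248120910}}{469204590}$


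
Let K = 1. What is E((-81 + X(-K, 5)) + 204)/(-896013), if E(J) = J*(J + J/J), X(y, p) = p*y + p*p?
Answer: -2288/99557 ≈ -0.022982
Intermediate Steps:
X(y, p) = p² + p*y (X(y, p) = p*y + p² = p² + p*y)
E(J) = J*(1 + J) (E(J) = J*(J + 1) = J*(1 + J))
E((-81 + X(-K, 5)) + 204)/(-896013) = (((-81 + 5*(5 - 1*1)) + 204)*(1 + ((-81 + 5*(5 - 1*1)) + 204)))/(-896013) = (((-81 + 5*(5 - 1)) + 204)*(1 + ((-81 + 5*(5 - 1)) + 204)))*(-1/896013) = (((-81 + 5*4) + 204)*(1 + ((-81 + 5*4) + 204)))*(-1/896013) = (((-81 + 20) + 204)*(1 + ((-81 + 20) + 204)))*(-1/896013) = ((-61 + 204)*(1 + (-61 + 204)))*(-1/896013) = (143*(1 + 143))*(-1/896013) = (143*144)*(-1/896013) = 20592*(-1/896013) = -2288/99557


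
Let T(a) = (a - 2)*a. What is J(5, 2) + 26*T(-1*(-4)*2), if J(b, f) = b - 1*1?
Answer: 1252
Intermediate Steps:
J(b, f) = -1 + b (J(b, f) = b - 1 = -1 + b)
T(a) = a*(-2 + a) (T(a) = (-2 + a)*a = a*(-2 + a))
J(5, 2) + 26*T(-1*(-4)*2) = (-1 + 5) + 26*((-1*(-4)*2)*(-2 - 1*(-4)*2)) = 4 + 26*((4*2)*(-2 + 4*2)) = 4 + 26*(8*(-2 + 8)) = 4 + 26*(8*6) = 4 + 26*48 = 4 + 1248 = 1252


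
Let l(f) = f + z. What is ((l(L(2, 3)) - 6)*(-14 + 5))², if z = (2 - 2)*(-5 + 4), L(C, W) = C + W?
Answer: 81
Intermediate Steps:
z = 0 (z = 0*(-1) = 0)
l(f) = f (l(f) = f + 0 = f)
((l(L(2, 3)) - 6)*(-14 + 5))² = (((2 + 3) - 6)*(-14 + 5))² = ((5 - 6)*(-9))² = (-1*(-9))² = 9² = 81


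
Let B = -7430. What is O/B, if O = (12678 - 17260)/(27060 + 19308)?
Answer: 2291/172257120 ≈ 1.3300e-5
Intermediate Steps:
O = -2291/23184 (O = -4582/46368 = -4582*1/46368 = -2291/23184 ≈ -0.098818)
O/B = -2291/23184/(-7430) = -2291/23184*(-1/7430) = 2291/172257120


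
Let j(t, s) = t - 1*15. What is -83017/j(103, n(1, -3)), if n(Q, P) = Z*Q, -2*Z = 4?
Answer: -7547/8 ≈ -943.38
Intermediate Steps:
Z = -2 (Z = -1/2*4 = -2)
n(Q, P) = -2*Q
j(t, s) = -15 + t (j(t, s) = t - 15 = -15 + t)
-83017/j(103, n(1, -3)) = -83017/(-15 + 103) = -83017/88 = -83017*1/88 = -7547/8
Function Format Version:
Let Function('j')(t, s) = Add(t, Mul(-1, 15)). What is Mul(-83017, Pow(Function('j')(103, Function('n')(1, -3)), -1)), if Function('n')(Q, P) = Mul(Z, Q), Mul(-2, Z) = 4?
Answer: Rational(-7547, 8) ≈ -943.38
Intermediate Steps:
Z = -2 (Z = Mul(Rational(-1, 2), 4) = -2)
Function('n')(Q, P) = Mul(-2, Q)
Function('j')(t, s) = Add(-15, t) (Function('j')(t, s) = Add(t, -15) = Add(-15, t))
Mul(-83017, Pow(Function('j')(103, Function('n')(1, -3)), -1)) = Mul(-83017, Pow(Add(-15, 103), -1)) = Mul(-83017, Pow(88, -1)) = Mul(-83017, Rational(1, 88)) = Rational(-7547, 8)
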